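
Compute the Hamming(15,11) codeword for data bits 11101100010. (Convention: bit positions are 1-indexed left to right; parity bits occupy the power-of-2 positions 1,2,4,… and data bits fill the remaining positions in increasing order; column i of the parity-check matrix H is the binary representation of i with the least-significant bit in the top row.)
Codeword c = d · G (mod 2), d = 11101100010:
  c[0] = d·G[:,0] = (11101100010)·(11011010101) mod 2 = 1+1+0+0+1+0+0+0+0+0+0 mod 2 = 1
  c[1] = d·G[:,1] = (11101100010)·(10110110011) mod 2 = 1+0+1+0+0+1+0+0+0+1+0 mod 2 = 0
  c[2] = d·G[:,2] = (11101100010)·(10000000000) mod 2 = 1+0+0+0+0+0+0+0+0+0+0 mod 2 = 1
  c[3] = d·G[:,3] = (11101100010)·(01110001111) mod 2 = 0+1+1+0+0+0+0+0+0+1+0 mod 2 = 1
  c[4] = d·G[:,4] = (11101100010)·(01000000000) mod 2 = 0+1+0+0+0+0+0+0+0+0+0 mod 2 = 1
  c[5] = d·G[:,5] = (11101100010)·(00100000000) mod 2 = 0+0+1+0+0+0+0+0+0+0+0 mod 2 = 1
  c[6] = d·G[:,6] = (11101100010)·(00010000000) mod 2 = 0+0+0+0+0+0+0+0+0+0+0 mod 2 = 0
  c[7] = d·G[:,7] = (11101100010)·(00001111111) mod 2 = 0+0+0+0+1+1+0+0+0+1+0 mod 2 = 1
  c[8] = d·G[:,8] = (11101100010)·(00001000000) mod 2 = 0+0+0+0+1+0+0+0+0+0+0 mod 2 = 1
  c[9] = d·G[:,9] = (11101100010)·(00000100000) mod 2 = 0+0+0+0+0+1+0+0+0+0+0 mod 2 = 1
  c[10] = d·G[:,10] = (11101100010)·(00000010000) mod 2 = 0+0+0+0+0+0+0+0+0+0+0 mod 2 = 0
  c[11] = d·G[:,11] = (11101100010)·(00000001000) mod 2 = 0+0+0+0+0+0+0+0+0+0+0 mod 2 = 0
  c[12] = d·G[:,12] = (11101100010)·(00000000100) mod 2 = 0+0+0+0+0+0+0+0+0+0+0 mod 2 = 0
  c[13] = d·G[:,13] = (11101100010)·(00000000010) mod 2 = 0+0+0+0+0+0+0+0+0+1+0 mod 2 = 1
  c[14] = d·G[:,14] = (11101100010)·(00000000001) mod 2 = 0+0+0+0+0+0+0+0+0+0+0 mod 2 = 0
Codeword = 101111011100010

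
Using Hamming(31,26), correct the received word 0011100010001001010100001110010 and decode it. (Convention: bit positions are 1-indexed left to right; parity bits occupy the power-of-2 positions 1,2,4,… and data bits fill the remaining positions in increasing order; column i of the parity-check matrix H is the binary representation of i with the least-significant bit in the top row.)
Syndrome s = H · r^T (mod 2), r = 0011100010001001010100001110010:
  s[0] = (1010101010101010101010101010101)·(0011100010001001010100001110010) mod 2 = 0+0+1+0+1+0+0+0+1+0+0+0+1+0+0+0+0+0+0+0+0+0+0+0+1+0+1+0+0+0+0 mod 2 = 0
  s[1] = (0110011001100110011001100110011)·(0011100010001001010100001110010) mod 2 = 0+0+1+0+0+0+0+0+0+0+0+0+0+0+0+0+0+1+0+0+0+0+0+0+0+1+1+0+0+1+0 mod 2 = 1
  s[2] = (0001111000011110000111100001111)·(0011100010001001010100001110010) mod 2 = 0+0+0+1+1+0+0+0+0+0+0+0+1+0+0+0+0+0+0+1+0+0+0+0+0+0+0+0+0+1+0 mod 2 = 1
  s[3] = (0000000111111110000000011111111)·(0011100010001001010100001110010) mod 2 = 0+0+0+0+0+0+0+0+1+0+0+0+1+0+0+0+0+0+0+0+0+0+0+0+1+1+1+0+0+1+0 mod 2 = 0
  s[4] = (0000000000000001111111111111111)·(0011100010001001010100001110010) mod 2 = 0+0+0+0+0+0+0+0+0+0+0+0+0+0+0+1+0+1+0+1+0+0+0+0+1+1+1+0+0+1+0 mod 2 = 1
Syndrome = 01101
Column 22 of H equals this syndrome → error at bit 22 (1-indexed).
Flip bit 22: 0011100010001001010100001110010 → 0011100010001001010101001110010
Extract data bits at positions {3,5,6,7,9,10,11,12,13,14,15,17,18,19,20,21,22,23,24,25,26,27,28,29,30,31}: 11001000100010101001110010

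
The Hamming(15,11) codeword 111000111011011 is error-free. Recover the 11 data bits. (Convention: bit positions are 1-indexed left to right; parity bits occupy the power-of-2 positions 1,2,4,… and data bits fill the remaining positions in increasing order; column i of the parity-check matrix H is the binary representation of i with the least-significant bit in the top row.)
Parity bits occupy power-of-2 positions; data bits are at positions {3,5,6,7,9,10,11,12,13,14,15} (1-indexed).
Extract: c[3]=1 c[5]=0 c[6]=0 c[7]=1 c[9]=1 c[10]=0 c[11]=1 c[12]=1 c[13]=0 c[14]=1 c[15]=1
Data = 10011011011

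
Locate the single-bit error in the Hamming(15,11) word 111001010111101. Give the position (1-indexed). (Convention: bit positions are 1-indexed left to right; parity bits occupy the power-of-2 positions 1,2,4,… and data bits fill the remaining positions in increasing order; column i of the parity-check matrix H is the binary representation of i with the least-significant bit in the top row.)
Syndrome s = H · r^T (mod 2), r = 111001010111101:
  s[0] = (101010101010101)·(111001010111101) mod 2 = 1+0+1+0+0+0+0+0+0+0+1+0+1+0+1 mod 2 = 1
  s[1] = (011001100110011)·(111001010111101) mod 2 = 0+1+1+0+0+1+0+0+0+1+1+0+0+0+1 mod 2 = 0
  s[2] = (000111100001111)·(111001010111101) mod 2 = 0+0+0+0+0+1+0+0+0+0+0+1+1+0+1 mod 2 = 0
  s[3] = (000000011111111)·(111001010111101) mod 2 = 0+0+0+0+0+0+0+1+0+1+1+1+1+0+1 mod 2 = 0
Syndrome = 1000
Column i of H is the binary representation of i, so the syndrome is the binary index of the flipped bit.
Read s = 1000 with s[0] as LSB: 1·2^0 + 0·2^1 + 0·2^2 + 0·2^3 = 1.
Error is at bit position 1.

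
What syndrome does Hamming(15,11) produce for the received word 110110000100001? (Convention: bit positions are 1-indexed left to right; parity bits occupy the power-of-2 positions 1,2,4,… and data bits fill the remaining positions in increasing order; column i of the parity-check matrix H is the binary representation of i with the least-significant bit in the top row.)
Syndrome s = H · r^T (mod 2), r = 110110000100001:
  s[0] = (101010101010101)·(110110000100001) mod 2 = 1+0+0+0+1+0+0+0+0+0+0+0+0+0+1 mod 2 = 1
  s[1] = (011001100110011)·(110110000100001) mod 2 = 0+1+0+0+0+0+0+0+0+1+0+0+0+0+1 mod 2 = 1
  s[2] = (000111100001111)·(110110000100001) mod 2 = 0+0+0+1+1+0+0+0+0+0+0+0+0+0+1 mod 2 = 1
  s[3] = (000000011111111)·(110110000100001) mod 2 = 0+0+0+0+0+0+0+0+0+1+0+0+0+0+1 mod 2 = 0
Syndrome = 1110
Non-zero syndrome: error at position 7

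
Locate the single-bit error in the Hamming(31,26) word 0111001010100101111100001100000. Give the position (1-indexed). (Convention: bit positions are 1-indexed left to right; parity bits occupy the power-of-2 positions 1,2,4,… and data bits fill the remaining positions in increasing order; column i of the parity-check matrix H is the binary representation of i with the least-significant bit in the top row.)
Syndrome s = H · r^T (mod 2), r = 0111001010100101111100001100000:
  s[0] = (1010101010101010101010101010101)·(0111001010100101111100001100000) mod 2 = 0+0+1+0+0+0+1+0+1+0+1+0+0+0+0+0+1+0+1+0+0+0+0+0+1+0+0+0+0+0+0 mod 2 = 1
  s[1] = (0110011001100110011001100110011)·(0111001010100101111100001100000) mod 2 = 0+1+1+0+0+0+1+0+0+0+1+0+0+1+0+0+0+1+1+0+0+0+0+0+0+1+0+0+0+0+0 mod 2 = 0
  s[2] = (0001111000011110000111100001111)·(0111001010100101111100001100000) mod 2 = 0+0+0+1+0+0+1+0+0+0+0+0+0+1+0+0+0+0+0+1+0+0+0+0+0+0+0+0+0+0+0 mod 2 = 0
  s[3] = (0000000111111110000000011111111)·(0111001010100101111100001100000) mod 2 = 0+0+0+0+0+0+0+0+1+0+1+0+0+1+0+0+0+0+0+0+0+0+0+0+1+1+0+0+0+0+0 mod 2 = 1
  s[4] = (0000000000000001111111111111111)·(0111001010100101111100001100000) mod 2 = 0+0+0+0+0+0+0+0+0+0+0+0+0+0+0+1+1+1+1+1+0+0+0+0+1+1+0+0+0+0+0 mod 2 = 1
Syndrome = 10011
Column i of H is the binary representation of i, so the syndrome is the binary index of the flipped bit.
Read s = 10011 with s[0] as LSB: 1·2^0 + 0·2^1 + 0·2^2 + 1·2^3 + 1·2^4 = 25.
Error is at bit position 25.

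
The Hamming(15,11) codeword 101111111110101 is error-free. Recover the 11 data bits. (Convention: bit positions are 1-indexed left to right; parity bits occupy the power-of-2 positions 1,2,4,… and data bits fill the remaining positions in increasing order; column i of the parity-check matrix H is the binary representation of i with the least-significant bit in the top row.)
Parity bits occupy power-of-2 positions; data bits are at positions {3,5,6,7,9,10,11,12,13,14,15} (1-indexed).
Extract: c[3]=1 c[5]=1 c[6]=1 c[7]=1 c[9]=1 c[10]=1 c[11]=1 c[12]=0 c[13]=1 c[14]=0 c[15]=1
Data = 11111110101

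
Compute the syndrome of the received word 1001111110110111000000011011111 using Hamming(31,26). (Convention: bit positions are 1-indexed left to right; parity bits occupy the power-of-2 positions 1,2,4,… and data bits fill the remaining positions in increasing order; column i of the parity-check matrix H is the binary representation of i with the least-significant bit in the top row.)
Syndrome s = H · r^T (mod 2), r = 1001111110110111000000011011111:
  s[0] = (1010101010101010101010101010101)·(1001111110110111000000011011111) mod 2 = 1+0+0+0+1+0+1+0+1+0+1+0+0+0+1+0+0+0+0+0+0+0+0+0+1+0+1+0+1+0+1 mod 2 = 0
  s[1] = (0110011001100110011001100110011)·(1001111110110111000000011011111) mod 2 = 0+0+0+0+0+1+1+0+0+0+1+0+0+1+1+0+0+0+0+0+0+0+0+0+0+0+1+0+0+1+1 mod 2 = 0
  s[2] = (0001111000011110000111100001111)·(1001111110110111000000011011111) mod 2 = 0+0+0+1+1+1+1+0+0+0+0+1+0+1+1+0+0+0+0+0+0+0+0+0+0+0+0+1+1+1+1 mod 2 = 1
  s[3] = (0000000111111110000000011111111)·(1001111110110111000000011011111) mod 2 = 0+0+0+0+0+0+0+1+1+0+1+1+0+1+1+0+0+0+0+0+0+0+0+1+1+0+1+1+1+1+1 mod 2 = 1
  s[4] = (0000000000000001111111111111111)·(1001111110110111000000011011111) mod 2 = 0+0+0+0+0+0+0+0+0+0+0+0+0+0+0+1+0+0+0+0+0+0+0+1+1+0+1+1+1+1+1 mod 2 = 0
Syndrome = 00110
Non-zero syndrome: error at position 12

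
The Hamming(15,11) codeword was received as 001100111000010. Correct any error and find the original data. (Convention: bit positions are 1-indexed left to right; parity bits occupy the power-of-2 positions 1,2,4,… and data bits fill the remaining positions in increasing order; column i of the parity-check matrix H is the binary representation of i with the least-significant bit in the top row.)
Syndrome s = H · r^T (mod 2), r = 001100111000010:
  s[0] = (101010101010101)·(001100111000010) mod 2 = 0+0+1+0+0+0+1+0+1+0+0+0+0+0+0 mod 2 = 1
  s[1] = (011001100110011)·(001100111000010) mod 2 = 0+0+1+0+0+0+1+0+0+0+0+0+0+1+0 mod 2 = 1
  s[2] = (000111100001111)·(001100111000010) mod 2 = 0+0+0+1+0+0+1+0+0+0+0+0+0+1+0 mod 2 = 1
  s[3] = (000000011111111)·(001100111000010) mod 2 = 0+0+0+0+0+0+0+1+1+0+0+0+0+1+0 mod 2 = 1
Syndrome = 1111
Column 15 of H equals this syndrome → error at bit 15 (1-indexed).
Flip bit 15: 001100111000010 → 001100111000011
Extract data bits at positions {3,5,6,7,9,10,11,12,13,14,15}: 10011000011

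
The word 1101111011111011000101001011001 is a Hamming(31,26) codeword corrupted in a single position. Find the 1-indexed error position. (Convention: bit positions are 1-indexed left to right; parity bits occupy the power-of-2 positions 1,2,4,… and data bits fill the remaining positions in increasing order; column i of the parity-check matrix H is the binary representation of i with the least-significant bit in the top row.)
Syndrome s = H · r^T (mod 2), r = 1101111011111011000101001011001:
  s[0] = (1010101010101010101010101010101)·(1101111011111011000101001011001) mod 2 = 1+0+0+0+1+0+1+0+1+0+1+0+1+0+1+0+0+0+0+0+0+0+0+0+1+0+1+0+0+0+1 mod 2 = 0
  s[1] = (0110011001100110011001100110011)·(1101111011111011000101001011001) mod 2 = 0+1+0+0+0+1+1+0+0+1+1+0+0+0+1+0+0+0+0+0+0+1+0+0+0+0+1+0+0+0+1 mod 2 = 1
  s[2] = (0001111000011110000111100001111)·(1101111011111011000101001011001) mod 2 = 0+0+0+1+1+1+1+0+0+0+0+1+1+0+1+0+0+0+0+1+0+1+0+0+0+0+0+1+0+0+1 mod 2 = 1
  s[3] = (0000000111111110000000011111111)·(1101111011111011000101001011001) mod 2 = 0+0+0+0+0+0+0+0+1+1+1+1+1+0+1+0+0+0+0+0+0+0+0+0+1+0+1+1+0+0+1 mod 2 = 0
  s[4] = (0000000000000001111111111111111)·(1101111011111011000101001011001) mod 2 = 0+0+0+0+0+0+0+0+0+0+0+0+0+0+0+1+0+0+0+1+0+1+0+0+1+0+1+1+0+0+1 mod 2 = 1
Syndrome = 01101
Column i of H is the binary representation of i, so the syndrome is the binary index of the flipped bit.
Read s = 01101 with s[0] as LSB: 0·2^0 + 1·2^1 + 1·2^2 + 0·2^3 + 1·2^4 = 22.
Error is at bit position 22.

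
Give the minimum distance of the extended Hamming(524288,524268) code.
d_min = 4 (adding an overall parity bit to Hamming(524287,524268) raises d_min from 3 to 4).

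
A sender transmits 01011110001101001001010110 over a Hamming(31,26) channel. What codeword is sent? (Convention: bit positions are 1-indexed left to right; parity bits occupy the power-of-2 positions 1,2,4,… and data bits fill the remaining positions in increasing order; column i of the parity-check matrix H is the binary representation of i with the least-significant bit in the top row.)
Codeword c = d · G (mod 2), d = 01011110001101001001010110:
  c[0] = d·G[:,0] = (01011110001101001001010110)·(11011010101101010101010101) mod 2 = 0+1+0+1+1+0+1+0+0+0+1+1+0+1+0+0+0+0+0+1+0+1+0+1+0+0 mod 2 = 0
  c[1] = d·G[:,1] = (01011110001101001001010110)·(10110110011011001100110011) mod 2 = 0+0+0+1+0+1+1+0+0+0+1+0+0+1+0+0+1+0+0+0+0+1+0+0+1+0 mod 2 = 0
  c[2] = d·G[:,2] = (01011110001101001001010110)·(10000000000000000000000000) mod 2 = 0+0+0+0+0+0+0+0+0+0+0+0+0+0+0+0+0+0+0+0+0+0+0+0+0+0 mod 2 = 0
  c[3] = d·G[:,3] = (01011110001101001001010110)·(01110001111000111100001111) mod 2 = 0+1+0+1+0+0+0+0+0+0+1+0+0+0+0+0+1+0+0+0+0+0+0+1+1+0 mod 2 = 0
  c[4] = d·G[:,4] = (01011110001101001001010110)·(01000000000000000000000000) mod 2 = 0+1+0+0+0+0+0+0+0+0+0+0+0+0+0+0+0+0+0+0+0+0+0+0+0+0 mod 2 = 1
  c[5] = d·G[:,5] = (01011110001101001001010110)·(00100000000000000000000000) mod 2 = 0+0+0+0+0+0+0+0+0+0+0+0+0+0+0+0+0+0+0+0+0+0+0+0+0+0 mod 2 = 0
  c[6] = d·G[:,6] = (01011110001101001001010110)·(00010000000000000000000000) mod 2 = 0+0+0+1+0+0+0+0+0+0+0+0+0+0+0+0+0+0+0+0+0+0+0+0+0+0 mod 2 = 1
  c[7] = d·G[:,7] = (01011110001101001001010110)·(00001111111000000011111111) mod 2 = 0+0+0+0+1+1+1+0+0+0+1+0+0+0+0+0+0+0+0+1+0+1+0+1+1+0 mod 2 = 0
  c[8] = d·G[:,8] = (01011110001101001001010110)·(00001000000000000000000000) mod 2 = 0+0+0+0+1+0+0+0+0+0+0+0+0+0+0+0+0+0+0+0+0+0+0+0+0+0 mod 2 = 1
  c[9] = d·G[:,9] = (01011110001101001001010110)·(00000100000000000000000000) mod 2 = 0+0+0+0+0+1+0+0+0+0+0+0+0+0+0+0+0+0+0+0+0+0+0+0+0+0 mod 2 = 1
  c[10] = d·G[:,10] = (01011110001101001001010110)·(00000010000000000000000000) mod 2 = 0+0+0+0+0+0+1+0+0+0+0+0+0+0+0+0+0+0+0+0+0+0+0+0+0+0 mod 2 = 1
  c[11] = d·G[:,11] = (01011110001101001001010110)·(00000001000000000000000000) mod 2 = 0+0+0+0+0+0+0+0+0+0+0+0+0+0+0+0+0+0+0+0+0+0+0+0+0+0 mod 2 = 0
  c[12] = d·G[:,12] = (01011110001101001001010110)·(00000000100000000000000000) mod 2 = 0+0+0+0+0+0+0+0+0+0+0+0+0+0+0+0+0+0+0+0+0+0+0+0+0+0 mod 2 = 0
  c[13] = d·G[:,13] = (01011110001101001001010110)·(00000000010000000000000000) mod 2 = 0+0+0+0+0+0+0+0+0+0+0+0+0+0+0+0+0+0+0+0+0+0+0+0+0+0 mod 2 = 0
  c[14] = d·G[:,14] = (01011110001101001001010110)·(00000000001000000000000000) mod 2 = 0+0+0+0+0+0+0+0+0+0+1+0+0+0+0+0+0+0+0+0+0+0+0+0+0+0 mod 2 = 1
  c[15] = d·G[:,15] = (01011110001101001001010110)·(00000000000111111111111111) mod 2 = 0+0+0+0+0+0+0+0+0+0+0+1+0+1+0+0+1+0+0+1+0+1+0+1+1+0 mod 2 = 1
  c[16] = d·G[:,16] = (01011110001101001001010110)·(00000000000100000000000000) mod 2 = 0+0+0+0+0+0+0+0+0+0+0+1+0+0+0+0+0+0+0+0+0+0+0+0+0+0 mod 2 = 1
  c[17] = d·G[:,17] = (01011110001101001001010110)·(00000000000010000000000000) mod 2 = 0+0+0+0+0+0+0+0+0+0+0+0+0+0+0+0+0+0+0+0+0+0+0+0+0+0 mod 2 = 0
  c[18] = d·G[:,18] = (01011110001101001001010110)·(00000000000001000000000000) mod 2 = 0+0+0+0+0+0+0+0+0+0+0+0+0+1+0+0+0+0+0+0+0+0+0+0+0+0 mod 2 = 1
  c[19] = d·G[:,19] = (01011110001101001001010110)·(00000000000000100000000000) mod 2 = 0+0+0+0+0+0+0+0+0+0+0+0+0+0+0+0+0+0+0+0+0+0+0+0+0+0 mod 2 = 0
  c[20] = d·G[:,20] = (01011110001101001001010110)·(00000000000000010000000000) mod 2 = 0+0+0+0+0+0+0+0+0+0+0+0+0+0+0+0+0+0+0+0+0+0+0+0+0+0 mod 2 = 0
  c[21] = d·G[:,21] = (01011110001101001001010110)·(00000000000000001000000000) mod 2 = 0+0+0+0+0+0+0+0+0+0+0+0+0+0+0+0+1+0+0+0+0+0+0+0+0+0 mod 2 = 1
  c[22] = d·G[:,22] = (01011110001101001001010110)·(00000000000000000100000000) mod 2 = 0+0+0+0+0+0+0+0+0+0+0+0+0+0+0+0+0+0+0+0+0+0+0+0+0+0 mod 2 = 0
  c[23] = d·G[:,23] = (01011110001101001001010110)·(00000000000000000010000000) mod 2 = 0+0+0+0+0+0+0+0+0+0+0+0+0+0+0+0+0+0+0+0+0+0+0+0+0+0 mod 2 = 0
  c[24] = d·G[:,24] = (01011110001101001001010110)·(00000000000000000001000000) mod 2 = 0+0+0+0+0+0+0+0+0+0+0+0+0+0+0+0+0+0+0+1+0+0+0+0+0+0 mod 2 = 1
  c[25] = d·G[:,25] = (01011110001101001001010110)·(00000000000000000000100000) mod 2 = 0+0+0+0+0+0+0+0+0+0+0+0+0+0+0+0+0+0+0+0+0+0+0+0+0+0 mod 2 = 0
  c[26] = d·G[:,26] = (01011110001101001001010110)·(00000000000000000000010000) mod 2 = 0+0+0+0+0+0+0+0+0+0+0+0+0+0+0+0+0+0+0+0+0+1+0+0+0+0 mod 2 = 1
  c[27] = d·G[:,27] = (01011110001101001001010110)·(00000000000000000000001000) mod 2 = 0+0+0+0+0+0+0+0+0+0+0+0+0+0+0+0+0+0+0+0+0+0+0+0+0+0 mod 2 = 0
  c[28] = d·G[:,28] = (01011110001101001001010110)·(00000000000000000000000100) mod 2 = 0+0+0+0+0+0+0+0+0+0+0+0+0+0+0+0+0+0+0+0+0+0+0+1+0+0 mod 2 = 1
  c[29] = d·G[:,29] = (01011110001101001001010110)·(00000000000000000000000010) mod 2 = 0+0+0+0+0+0+0+0+0+0+0+0+0+0+0+0+0+0+0+0+0+0+0+0+1+0 mod 2 = 1
  c[30] = d·G[:,30] = (01011110001101001001010110)·(00000000000000000000000001) mod 2 = 0+0+0+0+0+0+0+0+0+0+0+0+0+0+0+0+0+0+0+0+0+0+0+0+0+0 mod 2 = 0
Codeword = 0000101011100011101001001010110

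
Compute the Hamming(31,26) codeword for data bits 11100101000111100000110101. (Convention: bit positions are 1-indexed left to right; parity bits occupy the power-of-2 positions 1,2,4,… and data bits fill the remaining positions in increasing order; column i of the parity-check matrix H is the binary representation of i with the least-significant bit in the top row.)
Codeword c = d · G (mod 2), d = 11100101000111100000110101:
  c[0] = d·G[:,0] = (11100101000111100000110101)·(11011010101101010101010101) mod 2 = 1+1+0+0+0+0+0+0+0+0+0+1+0+1+0+0+0+0+0+0+0+1+0+1+0+1 mod 2 = 1
  c[1] = d·G[:,1] = (11100101000111100000110101)·(10110110011011001100110011) mod 2 = 1+0+1+0+0+1+0+0+0+0+0+0+1+1+0+0+0+0+0+0+1+1+0+0+0+1 mod 2 = 0
  c[2] = d·G[:,2] = (11100101000111100000110101)·(10000000000000000000000000) mod 2 = 1+0+0+0+0+0+0+0+0+0+0+0+0+0+0+0+0+0+0+0+0+0+0+0+0+0 mod 2 = 1
  c[3] = d·G[:,3] = (11100101000111100000110101)·(01110001111000111100001111) mod 2 = 0+1+1+0+0+0+0+1+0+0+0+0+0+0+1+0+0+0+0+0+0+0+0+1+0+1 mod 2 = 0
  c[4] = d·G[:,4] = (11100101000111100000110101)·(01000000000000000000000000) mod 2 = 0+1+0+0+0+0+0+0+0+0+0+0+0+0+0+0+0+0+0+0+0+0+0+0+0+0 mod 2 = 1
  c[5] = d·G[:,5] = (11100101000111100000110101)·(00100000000000000000000000) mod 2 = 0+0+1+0+0+0+0+0+0+0+0+0+0+0+0+0+0+0+0+0+0+0+0+0+0+0 mod 2 = 1
  c[6] = d·G[:,6] = (11100101000111100000110101)·(00010000000000000000000000) mod 2 = 0+0+0+0+0+0+0+0+0+0+0+0+0+0+0+0+0+0+0+0+0+0+0+0+0+0 mod 2 = 0
  c[7] = d·G[:,7] = (11100101000111100000110101)·(00001111111000000011111111) mod 2 = 0+0+0+0+0+1+0+1+0+0+0+0+0+0+0+0+0+0+0+0+1+1+0+1+0+1 mod 2 = 0
  c[8] = d·G[:,8] = (11100101000111100000110101)·(00001000000000000000000000) mod 2 = 0+0+0+0+0+0+0+0+0+0+0+0+0+0+0+0+0+0+0+0+0+0+0+0+0+0 mod 2 = 0
  c[9] = d·G[:,9] = (11100101000111100000110101)·(00000100000000000000000000) mod 2 = 0+0+0+0+0+1+0+0+0+0+0+0+0+0+0+0+0+0+0+0+0+0+0+0+0+0 mod 2 = 1
  c[10] = d·G[:,10] = (11100101000111100000110101)·(00000010000000000000000000) mod 2 = 0+0+0+0+0+0+0+0+0+0+0+0+0+0+0+0+0+0+0+0+0+0+0+0+0+0 mod 2 = 0
  c[11] = d·G[:,11] = (11100101000111100000110101)·(00000001000000000000000000) mod 2 = 0+0+0+0+0+0+0+1+0+0+0+0+0+0+0+0+0+0+0+0+0+0+0+0+0+0 mod 2 = 1
  c[12] = d·G[:,12] = (11100101000111100000110101)·(00000000100000000000000000) mod 2 = 0+0+0+0+0+0+0+0+0+0+0+0+0+0+0+0+0+0+0+0+0+0+0+0+0+0 mod 2 = 0
  c[13] = d·G[:,13] = (11100101000111100000110101)·(00000000010000000000000000) mod 2 = 0+0+0+0+0+0+0+0+0+0+0+0+0+0+0+0+0+0+0+0+0+0+0+0+0+0 mod 2 = 0
  c[14] = d·G[:,14] = (11100101000111100000110101)·(00000000001000000000000000) mod 2 = 0+0+0+0+0+0+0+0+0+0+0+0+0+0+0+0+0+0+0+0+0+0+0+0+0+0 mod 2 = 0
  c[15] = d·G[:,15] = (11100101000111100000110101)·(00000000000111111111111111) mod 2 = 0+0+0+0+0+0+0+0+0+0+0+1+1+1+1+0+0+0+0+0+1+1+0+1+0+1 mod 2 = 0
  c[16] = d·G[:,16] = (11100101000111100000110101)·(00000000000100000000000000) mod 2 = 0+0+0+0+0+0+0+0+0+0+0+1+0+0+0+0+0+0+0+0+0+0+0+0+0+0 mod 2 = 1
  c[17] = d·G[:,17] = (11100101000111100000110101)·(00000000000010000000000000) mod 2 = 0+0+0+0+0+0+0+0+0+0+0+0+1+0+0+0+0+0+0+0+0+0+0+0+0+0 mod 2 = 1
  c[18] = d·G[:,18] = (11100101000111100000110101)·(00000000000001000000000000) mod 2 = 0+0+0+0+0+0+0+0+0+0+0+0+0+1+0+0+0+0+0+0+0+0+0+0+0+0 mod 2 = 1
  c[19] = d·G[:,19] = (11100101000111100000110101)·(00000000000000100000000000) mod 2 = 0+0+0+0+0+0+0+0+0+0+0+0+0+0+1+0+0+0+0+0+0+0+0+0+0+0 mod 2 = 1
  c[20] = d·G[:,20] = (11100101000111100000110101)·(00000000000000010000000000) mod 2 = 0+0+0+0+0+0+0+0+0+0+0+0+0+0+0+0+0+0+0+0+0+0+0+0+0+0 mod 2 = 0
  c[21] = d·G[:,21] = (11100101000111100000110101)·(00000000000000001000000000) mod 2 = 0+0+0+0+0+0+0+0+0+0+0+0+0+0+0+0+0+0+0+0+0+0+0+0+0+0 mod 2 = 0
  c[22] = d·G[:,22] = (11100101000111100000110101)·(00000000000000000100000000) mod 2 = 0+0+0+0+0+0+0+0+0+0+0+0+0+0+0+0+0+0+0+0+0+0+0+0+0+0 mod 2 = 0
  c[23] = d·G[:,23] = (11100101000111100000110101)·(00000000000000000010000000) mod 2 = 0+0+0+0+0+0+0+0+0+0+0+0+0+0+0+0+0+0+0+0+0+0+0+0+0+0 mod 2 = 0
  c[24] = d·G[:,24] = (11100101000111100000110101)·(00000000000000000001000000) mod 2 = 0+0+0+0+0+0+0+0+0+0+0+0+0+0+0+0+0+0+0+0+0+0+0+0+0+0 mod 2 = 0
  c[25] = d·G[:,25] = (11100101000111100000110101)·(00000000000000000000100000) mod 2 = 0+0+0+0+0+0+0+0+0+0+0+0+0+0+0+0+0+0+0+0+1+0+0+0+0+0 mod 2 = 1
  c[26] = d·G[:,26] = (11100101000111100000110101)·(00000000000000000000010000) mod 2 = 0+0+0+0+0+0+0+0+0+0+0+0+0+0+0+0+0+0+0+0+0+1+0+0+0+0 mod 2 = 1
  c[27] = d·G[:,27] = (11100101000111100000110101)·(00000000000000000000001000) mod 2 = 0+0+0+0+0+0+0+0+0+0+0+0+0+0+0+0+0+0+0+0+0+0+0+0+0+0 mod 2 = 0
  c[28] = d·G[:,28] = (11100101000111100000110101)·(00000000000000000000000100) mod 2 = 0+0+0+0+0+0+0+0+0+0+0+0+0+0+0+0+0+0+0+0+0+0+0+1+0+0 mod 2 = 1
  c[29] = d·G[:,29] = (11100101000111100000110101)·(00000000000000000000000010) mod 2 = 0+0+0+0+0+0+0+0+0+0+0+0+0+0+0+0+0+0+0+0+0+0+0+0+0+0 mod 2 = 0
  c[30] = d·G[:,30] = (11100101000111100000110101)·(00000000000000000000000001) mod 2 = 0+0+0+0+0+0+0+0+0+0+0+0+0+0+0+0+0+0+0+0+0+0+0+0+0+1 mod 2 = 1
Codeword = 1010110001010000111100000110101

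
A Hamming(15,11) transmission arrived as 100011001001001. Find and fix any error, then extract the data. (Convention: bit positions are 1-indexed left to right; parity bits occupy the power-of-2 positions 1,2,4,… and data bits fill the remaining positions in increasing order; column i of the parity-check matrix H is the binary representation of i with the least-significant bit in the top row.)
Syndrome s = H · r^T (mod 2), r = 100011001001001:
  s[0] = (101010101010101)·(100011001001001) mod 2 = 1+0+0+0+1+0+0+0+1+0+0+0+0+0+1 mod 2 = 0
  s[1] = (011001100110011)·(100011001001001) mod 2 = 0+0+0+0+0+1+0+0+0+0+0+0+0+0+1 mod 2 = 0
  s[2] = (000111100001111)·(100011001001001) mod 2 = 0+0+0+0+1+1+0+0+0+0+0+1+0+0+1 mod 2 = 0
  s[3] = (000000011111111)·(100011001001001) mod 2 = 0+0+0+0+0+0+0+0+1+0+0+1+0+0+1 mod 2 = 1
Syndrome = 0001
Column 8 of H equals this syndrome → error at bit 8 (1-indexed).
Flip bit 8: 100011001001001 → 100011011001001
Extract data bits at positions {3,5,6,7,9,10,11,12,13,14,15}: 01101001001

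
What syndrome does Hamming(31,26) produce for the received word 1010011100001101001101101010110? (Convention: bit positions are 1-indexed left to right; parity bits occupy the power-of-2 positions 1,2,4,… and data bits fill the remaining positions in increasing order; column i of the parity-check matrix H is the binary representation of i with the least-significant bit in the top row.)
Syndrome s = H · r^T (mod 2), r = 1010011100001101001101101010110:
  s[0] = (1010101010101010101010101010101)·(1010011100001101001101101010110) mod 2 = 1+0+1+0+0+0+1+0+0+0+0+0+1+0+0+0+0+0+1+0+0+0+1+0+1+0+1+0+1+0+0 mod 2 = 1
  s[1] = (0110011001100110011001100110011)·(1010011100001101001101101010110) mod 2 = 0+0+1+0+0+1+1+0+0+0+0+0+0+1+0+0+0+0+1+0+0+1+1+0+0+0+1+0+0+1+0 mod 2 = 1
  s[2] = (0001111000011110000111100001111)·(1010011100001101001101101010110) mod 2 = 0+0+0+0+0+1+1+0+0+0+0+0+1+1+0+0+0+0+0+1+0+1+1+0+0+0+0+0+1+1+0 mod 2 = 1
  s[3] = (0000000111111110000000011111111)·(1010011100001101001101101010110) mod 2 = 0+0+0+0+0+0+0+1+0+0+0+0+1+1+0+0+0+0+0+0+0+0+0+0+1+0+1+0+1+1+0 mod 2 = 1
  s[4] = (0000000000000001111111111111111)·(1010011100001101001101101010110) mod 2 = 0+0+0+0+0+0+0+0+0+0+0+0+0+0+0+1+0+0+1+1+0+1+1+0+1+0+1+0+1+1+0 mod 2 = 1
Syndrome = 11111
Non-zero syndrome: error at position 31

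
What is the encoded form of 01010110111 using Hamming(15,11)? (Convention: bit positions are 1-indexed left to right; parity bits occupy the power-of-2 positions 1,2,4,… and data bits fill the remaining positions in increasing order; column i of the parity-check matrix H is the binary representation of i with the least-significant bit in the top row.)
Codeword c = d · G (mod 2), d = 01010110111:
  c[0] = d·G[:,0] = (01010110111)·(11011010101) mod 2 = 0+1+0+1+0+0+1+0+1+0+1 mod 2 = 1
  c[1] = d·G[:,1] = (01010110111)·(10110110011) mod 2 = 0+0+0+1+0+1+1+0+0+1+1 mod 2 = 1
  c[2] = d·G[:,2] = (01010110111)·(10000000000) mod 2 = 0+0+0+0+0+0+0+0+0+0+0 mod 2 = 0
  c[3] = d·G[:,3] = (01010110111)·(01110001111) mod 2 = 0+1+0+1+0+0+0+0+1+1+1 mod 2 = 1
  c[4] = d·G[:,4] = (01010110111)·(01000000000) mod 2 = 0+1+0+0+0+0+0+0+0+0+0 mod 2 = 1
  c[5] = d·G[:,5] = (01010110111)·(00100000000) mod 2 = 0+0+0+0+0+0+0+0+0+0+0 mod 2 = 0
  c[6] = d·G[:,6] = (01010110111)·(00010000000) mod 2 = 0+0+0+1+0+0+0+0+0+0+0 mod 2 = 1
  c[7] = d·G[:,7] = (01010110111)·(00001111111) mod 2 = 0+0+0+0+0+1+1+0+1+1+1 mod 2 = 1
  c[8] = d·G[:,8] = (01010110111)·(00001000000) mod 2 = 0+0+0+0+0+0+0+0+0+0+0 mod 2 = 0
  c[9] = d·G[:,9] = (01010110111)·(00000100000) mod 2 = 0+0+0+0+0+1+0+0+0+0+0 mod 2 = 1
  c[10] = d·G[:,10] = (01010110111)·(00000010000) mod 2 = 0+0+0+0+0+0+1+0+0+0+0 mod 2 = 1
  c[11] = d·G[:,11] = (01010110111)·(00000001000) mod 2 = 0+0+0+0+0+0+0+0+0+0+0 mod 2 = 0
  c[12] = d·G[:,12] = (01010110111)·(00000000100) mod 2 = 0+0+0+0+0+0+0+0+1+0+0 mod 2 = 1
  c[13] = d·G[:,13] = (01010110111)·(00000000010) mod 2 = 0+0+0+0+0+0+0+0+0+1+0 mod 2 = 1
  c[14] = d·G[:,14] = (01010110111)·(00000000001) mod 2 = 0+0+0+0+0+0+0+0+0+0+1 mod 2 = 1
Codeword = 110110110110111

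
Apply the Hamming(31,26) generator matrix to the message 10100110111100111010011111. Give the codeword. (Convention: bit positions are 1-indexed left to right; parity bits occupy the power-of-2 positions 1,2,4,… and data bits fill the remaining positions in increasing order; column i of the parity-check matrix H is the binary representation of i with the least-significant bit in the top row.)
Codeword c = d · G (mod 2), d = 10100110111100111010011111:
  c[0] = d·G[:,0] = (10100110111100111010011111)·(11011010101101010101010101) mod 2 = 1+0+0+0+0+0+1+0+1+0+1+1+0+0+0+1+0+0+0+0+0+1+0+1+0+1 mod 2 = 1
  c[1] = d·G[:,1] = (10100110111100111010011111)·(10110110011011001100110011) mod 2 = 1+0+1+0+0+1+1+0+0+1+1+0+0+0+0+0+1+0+0+0+0+1+0+0+1+1 mod 2 = 0
  c[2] = d·G[:,2] = (10100110111100111010011111)·(10000000000000000000000000) mod 2 = 1+0+0+0+0+0+0+0+0+0+0+0+0+0+0+0+0+0+0+0+0+0+0+0+0+0 mod 2 = 1
  c[3] = d·G[:,3] = (10100110111100111010011111)·(01110001111000111100001111) mod 2 = 0+0+1+0+0+0+0+0+1+1+1+0+0+0+1+1+1+0+0+0+0+0+1+1+1+1 mod 2 = 1
  c[4] = d·G[:,4] = (10100110111100111010011111)·(01000000000000000000000000) mod 2 = 0+0+0+0+0+0+0+0+0+0+0+0+0+0+0+0+0+0+0+0+0+0+0+0+0+0 mod 2 = 0
  c[5] = d·G[:,5] = (10100110111100111010011111)·(00100000000000000000000000) mod 2 = 0+0+1+0+0+0+0+0+0+0+0+0+0+0+0+0+0+0+0+0+0+0+0+0+0+0 mod 2 = 1
  c[6] = d·G[:,6] = (10100110111100111010011111)·(00010000000000000000000000) mod 2 = 0+0+0+0+0+0+0+0+0+0+0+0+0+0+0+0+0+0+0+0+0+0+0+0+0+0 mod 2 = 0
  c[7] = d·G[:,7] = (10100110111100111010011111)·(00001111111000000011111111) mod 2 = 0+0+0+0+0+1+1+0+1+1+1+0+0+0+0+0+0+0+1+0+0+1+1+1+1+1 mod 2 = 1
  c[8] = d·G[:,8] = (10100110111100111010011111)·(00001000000000000000000000) mod 2 = 0+0+0+0+0+0+0+0+0+0+0+0+0+0+0+0+0+0+0+0+0+0+0+0+0+0 mod 2 = 0
  c[9] = d·G[:,9] = (10100110111100111010011111)·(00000100000000000000000000) mod 2 = 0+0+0+0+0+1+0+0+0+0+0+0+0+0+0+0+0+0+0+0+0+0+0+0+0+0 mod 2 = 1
  c[10] = d·G[:,10] = (10100110111100111010011111)·(00000010000000000000000000) mod 2 = 0+0+0+0+0+0+1+0+0+0+0+0+0+0+0+0+0+0+0+0+0+0+0+0+0+0 mod 2 = 1
  c[11] = d·G[:,11] = (10100110111100111010011111)·(00000001000000000000000000) mod 2 = 0+0+0+0+0+0+0+0+0+0+0+0+0+0+0+0+0+0+0+0+0+0+0+0+0+0 mod 2 = 0
  c[12] = d·G[:,12] = (10100110111100111010011111)·(00000000100000000000000000) mod 2 = 0+0+0+0+0+0+0+0+1+0+0+0+0+0+0+0+0+0+0+0+0+0+0+0+0+0 mod 2 = 1
  c[13] = d·G[:,13] = (10100110111100111010011111)·(00000000010000000000000000) mod 2 = 0+0+0+0+0+0+0+0+0+1+0+0+0+0+0+0+0+0+0+0+0+0+0+0+0+0 mod 2 = 1
  c[14] = d·G[:,14] = (10100110111100111010011111)·(00000000001000000000000000) mod 2 = 0+0+0+0+0+0+0+0+0+0+1+0+0+0+0+0+0+0+0+0+0+0+0+0+0+0 mod 2 = 1
  c[15] = d·G[:,15] = (10100110111100111010011111)·(00000000000111111111111111) mod 2 = 0+0+0+0+0+0+0+0+0+0+0+1+0+0+1+1+1+0+1+0+0+1+1+1+1+1 mod 2 = 0
  c[16] = d·G[:,16] = (10100110111100111010011111)·(00000000000100000000000000) mod 2 = 0+0+0+0+0+0+0+0+0+0+0+1+0+0+0+0+0+0+0+0+0+0+0+0+0+0 mod 2 = 1
  c[17] = d·G[:,17] = (10100110111100111010011111)·(00000000000010000000000000) mod 2 = 0+0+0+0+0+0+0+0+0+0+0+0+0+0+0+0+0+0+0+0+0+0+0+0+0+0 mod 2 = 0
  c[18] = d·G[:,18] = (10100110111100111010011111)·(00000000000001000000000000) mod 2 = 0+0+0+0+0+0+0+0+0+0+0+0+0+0+0+0+0+0+0+0+0+0+0+0+0+0 mod 2 = 0
  c[19] = d·G[:,19] = (10100110111100111010011111)·(00000000000000100000000000) mod 2 = 0+0+0+0+0+0+0+0+0+0+0+0+0+0+1+0+0+0+0+0+0+0+0+0+0+0 mod 2 = 1
  c[20] = d·G[:,20] = (10100110111100111010011111)·(00000000000000010000000000) mod 2 = 0+0+0+0+0+0+0+0+0+0+0+0+0+0+0+1+0+0+0+0+0+0+0+0+0+0 mod 2 = 1
  c[21] = d·G[:,21] = (10100110111100111010011111)·(00000000000000001000000000) mod 2 = 0+0+0+0+0+0+0+0+0+0+0+0+0+0+0+0+1+0+0+0+0+0+0+0+0+0 mod 2 = 1
  c[22] = d·G[:,22] = (10100110111100111010011111)·(00000000000000000100000000) mod 2 = 0+0+0+0+0+0+0+0+0+0+0+0+0+0+0+0+0+0+0+0+0+0+0+0+0+0 mod 2 = 0
  c[23] = d·G[:,23] = (10100110111100111010011111)·(00000000000000000010000000) mod 2 = 0+0+0+0+0+0+0+0+0+0+0+0+0+0+0+0+0+0+1+0+0+0+0+0+0+0 mod 2 = 1
  c[24] = d·G[:,24] = (10100110111100111010011111)·(00000000000000000001000000) mod 2 = 0+0+0+0+0+0+0+0+0+0+0+0+0+0+0+0+0+0+0+0+0+0+0+0+0+0 mod 2 = 0
  c[25] = d·G[:,25] = (10100110111100111010011111)·(00000000000000000000100000) mod 2 = 0+0+0+0+0+0+0+0+0+0+0+0+0+0+0+0+0+0+0+0+0+0+0+0+0+0 mod 2 = 0
  c[26] = d·G[:,26] = (10100110111100111010011111)·(00000000000000000000010000) mod 2 = 0+0+0+0+0+0+0+0+0+0+0+0+0+0+0+0+0+0+0+0+0+1+0+0+0+0 mod 2 = 1
  c[27] = d·G[:,27] = (10100110111100111010011111)·(00000000000000000000001000) mod 2 = 0+0+0+0+0+0+0+0+0+0+0+0+0+0+0+0+0+0+0+0+0+0+1+0+0+0 mod 2 = 1
  c[28] = d·G[:,28] = (10100110111100111010011111)·(00000000000000000000000100) mod 2 = 0+0+0+0+0+0+0+0+0+0+0+0+0+0+0+0+0+0+0+0+0+0+0+1+0+0 mod 2 = 1
  c[29] = d·G[:,29] = (10100110111100111010011111)·(00000000000000000000000010) mod 2 = 0+0+0+0+0+0+0+0+0+0+0+0+0+0+0+0+0+0+0+0+0+0+0+0+1+0 mod 2 = 1
  c[30] = d·G[:,30] = (10100110111100111010011111)·(00000000000000000000000001) mod 2 = 0+0+0+0+0+0+0+0+0+0+0+0+0+0+0+0+0+0+0+0+0+0+0+0+0+1 mod 2 = 1
Codeword = 1011010101101110100111010011111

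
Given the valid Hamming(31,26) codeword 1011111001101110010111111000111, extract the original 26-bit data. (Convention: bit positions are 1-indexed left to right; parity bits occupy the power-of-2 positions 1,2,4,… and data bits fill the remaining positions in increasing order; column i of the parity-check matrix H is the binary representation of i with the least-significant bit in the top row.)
Parity bits occupy power-of-2 positions; data bits are at positions {3,5,6,7,9,10,11,12,13,14,15,17,18,19,20,21,22,23,24,25,26,27,28,29,30,31} (1-indexed).
Extract: c[3]=1 c[5]=1 c[6]=1 c[7]=1 c[9]=0 c[10]=1 c[11]=1 c[12]=0 c[13]=1 c[14]=1 c[15]=1 c[17]=0 c[18]=1 c[19]=0 c[20]=1 c[21]=1 c[22]=1 c[23]=1 c[24]=1 c[25]=1 c[26]=0 c[27]=0 c[28]=0 c[29]=1 c[30]=1 c[31]=1
Data = 11110110111010111111000111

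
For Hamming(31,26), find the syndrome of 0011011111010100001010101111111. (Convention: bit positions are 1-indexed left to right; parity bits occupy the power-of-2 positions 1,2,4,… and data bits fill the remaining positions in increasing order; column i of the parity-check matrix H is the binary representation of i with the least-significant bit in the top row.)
Syndrome s = H · r^T (mod 2), r = 0011011111010100001010101111111:
  s[0] = (1010101010101010101010101010101)·(0011011111010100001010101111111) mod 2 = 0+0+1+0+0+0+1+0+1+0+0+0+0+0+0+0+0+0+1+0+1+0+1+0+1+0+1+0+1+0+1 mod 2 = 0
  s[1] = (0110011001100110011001100110011)·(0011011111010100001010101111111) mod 2 = 0+0+1+0+0+1+1+0+0+1+0+0+0+1+0+0+0+0+1+0+0+0+1+0+0+1+1+0+0+1+1 mod 2 = 1
  s[2] = (0001111000011110000111100001111)·(0011011111010100001010101111111) mod 2 = 0+0+0+1+0+1+1+0+0+0+0+1+0+1+0+0+0+0+0+0+1+0+1+0+0+0+0+1+1+1+1 mod 2 = 1
  s[3] = (0000000111111110000000011111111)·(0011011111010100001010101111111) mod 2 = 0+0+0+0+0+0+0+1+1+1+0+1+0+1+0+0+0+0+0+0+0+0+0+0+1+1+1+1+1+1+1 mod 2 = 0
  s[4] = (0000000000000001111111111111111)·(0011011111010100001010101111111) mod 2 = 0+0+0+0+0+0+0+0+0+0+0+0+0+0+0+0+0+0+1+0+1+0+1+0+1+1+1+1+1+1+1 mod 2 = 0
Syndrome = 01100
Non-zero syndrome: error at position 6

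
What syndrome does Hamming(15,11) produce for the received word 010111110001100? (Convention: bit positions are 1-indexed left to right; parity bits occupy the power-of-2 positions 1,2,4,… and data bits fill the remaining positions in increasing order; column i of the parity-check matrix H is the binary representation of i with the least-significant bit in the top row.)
Syndrome s = H · r^T (mod 2), r = 010111110001100:
  s[0] = (101010101010101)·(010111110001100) mod 2 = 0+0+0+0+1+0+1+0+0+0+0+0+1+0+0 mod 2 = 1
  s[1] = (011001100110011)·(010111110001100) mod 2 = 0+1+0+0+0+1+1+0+0+0+0+0+0+0+0 mod 2 = 1
  s[2] = (000111100001111)·(010111110001100) mod 2 = 0+0+0+1+1+1+1+0+0+0+0+1+1+0+0 mod 2 = 0
  s[3] = (000000011111111)·(010111110001100) mod 2 = 0+0+0+0+0+0+0+1+0+0+0+1+1+0+0 mod 2 = 1
Syndrome = 1101
Non-zero syndrome: error at position 11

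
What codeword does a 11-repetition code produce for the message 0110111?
Repeat each bit 11× and concatenate:
0→00000000000  1→11111111111  1→11111111111  0→00000000000  1→11111111111  1→11111111111  1→11111111111
Codeword = 00000000000111111111111111111111100000000000111111111111111111111111111111111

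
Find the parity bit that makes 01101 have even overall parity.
Sum of data bits: 0+1+1+0+1 = 3.
3 mod 2 = 1, so parity bit = 1.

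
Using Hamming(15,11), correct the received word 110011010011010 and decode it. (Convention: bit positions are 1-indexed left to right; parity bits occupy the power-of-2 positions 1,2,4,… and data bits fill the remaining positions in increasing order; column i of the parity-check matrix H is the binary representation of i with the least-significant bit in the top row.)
Syndrome s = H · r^T (mod 2), r = 110011010011010:
  s[0] = (101010101010101)·(110011010011010) mod 2 = 1+0+0+0+1+0+0+0+0+0+1+0+0+0+0 mod 2 = 1
  s[1] = (011001100110011)·(110011010011010) mod 2 = 0+1+0+0+0+1+0+0+0+0+1+0+0+1+0 mod 2 = 0
  s[2] = (000111100001111)·(110011010011010) mod 2 = 0+0+0+0+1+1+0+0+0+0+0+1+0+1+0 mod 2 = 0
  s[3] = (000000011111111)·(110011010011010) mod 2 = 0+0+0+0+0+0+0+1+0+0+1+1+0+1+0 mod 2 = 0
Syndrome = 1000
Column 1 of H equals this syndrome → error at bit 1 (1-indexed).
Flip bit 1: 110011010011010 → 010011010011010
Extract data bits at positions {3,5,6,7,9,10,11,12,13,14,15}: 01100011010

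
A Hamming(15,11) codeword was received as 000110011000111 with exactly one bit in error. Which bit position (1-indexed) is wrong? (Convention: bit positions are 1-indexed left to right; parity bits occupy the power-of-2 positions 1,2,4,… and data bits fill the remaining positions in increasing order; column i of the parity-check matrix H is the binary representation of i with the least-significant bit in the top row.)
Syndrome s = H · r^T (mod 2), r = 000110011000111:
  s[0] = (101010101010101)·(000110011000111) mod 2 = 0+0+0+0+1+0+0+0+1+0+0+0+1+0+1 mod 2 = 0
  s[1] = (011001100110011)·(000110011000111) mod 2 = 0+0+0+0+0+0+0+0+0+0+0+0+0+1+1 mod 2 = 0
  s[2] = (000111100001111)·(000110011000111) mod 2 = 0+0+0+1+1+0+0+0+0+0+0+0+1+1+1 mod 2 = 1
  s[3] = (000000011111111)·(000110011000111) mod 2 = 0+0+0+0+0+0+0+1+1+0+0+0+1+1+1 mod 2 = 1
Syndrome = 0011
Column i of H is the binary representation of i, so the syndrome is the binary index of the flipped bit.
Read s = 0011 with s[0] as LSB: 0·2^0 + 0·2^1 + 1·2^2 + 1·2^3 = 12.
Error is at bit position 12.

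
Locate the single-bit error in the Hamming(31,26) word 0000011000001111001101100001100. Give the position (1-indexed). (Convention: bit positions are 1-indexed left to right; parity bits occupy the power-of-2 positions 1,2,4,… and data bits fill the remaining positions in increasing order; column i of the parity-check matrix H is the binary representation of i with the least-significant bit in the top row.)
Syndrome s = H · r^T (mod 2), r = 0000011000001111001101100001100:
  s[0] = (1010101010101010101010101010101)·(0000011000001111001101100001100) mod 2 = 0+0+0+0+0+0+1+0+0+0+0+0+1+0+1+0+0+0+1+0+0+0+1+0+0+0+0+0+1+0+0 mod 2 = 0
  s[1] = (0110011001100110011001100110011)·(0000011000001111001101100001100) mod 2 = 0+0+0+0+0+1+1+0+0+0+0+0+0+1+1+0+0+0+1+0+0+1+1+0+0+0+0+0+0+0+0 mod 2 = 1
  s[2] = (0001111000011110000111100001111)·(0000011000001111001101100001100) mod 2 = 0+0+0+0+0+1+1+0+0+0+0+0+1+1+1+0+0+0+0+1+0+1+1+0+0+0+0+1+1+0+0 mod 2 = 0
  s[3] = (0000000111111110000000011111111)·(0000011000001111001101100001100) mod 2 = 0+0+0+0+0+0+0+0+0+0+0+0+1+1+1+0+0+0+0+0+0+0+0+0+0+0+0+1+1+0+0 mod 2 = 1
  s[4] = (0000000000000001111111111111111)·(0000011000001111001101100001100) mod 2 = 0+0+0+0+0+0+0+0+0+0+0+0+0+0+0+1+0+0+1+1+0+1+1+0+0+0+0+1+1+0+0 mod 2 = 1
Syndrome = 01011
Column i of H is the binary representation of i, so the syndrome is the binary index of the flipped bit.
Read s = 01011 with s[0] as LSB: 0·2^0 + 1·2^1 + 0·2^2 + 1·2^3 + 1·2^4 = 26.
Error is at bit position 26.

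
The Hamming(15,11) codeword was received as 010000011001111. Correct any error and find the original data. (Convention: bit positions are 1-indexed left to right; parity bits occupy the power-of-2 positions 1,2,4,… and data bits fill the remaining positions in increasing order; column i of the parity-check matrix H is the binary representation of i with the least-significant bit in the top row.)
Syndrome s = H · r^T (mod 2), r = 010000011001111:
  s[0] = (101010101010101)·(010000011001111) mod 2 = 0+0+0+0+0+0+0+0+1+0+0+0+1+0+1 mod 2 = 1
  s[1] = (011001100110011)·(010000011001111) mod 2 = 0+1+0+0+0+0+0+0+0+0+0+0+0+1+1 mod 2 = 1
  s[2] = (000111100001111)·(010000011001111) mod 2 = 0+0+0+0+0+0+0+0+0+0+0+1+1+1+1 mod 2 = 0
  s[3] = (000000011111111)·(010000011001111) mod 2 = 0+0+0+0+0+0+0+1+1+0+0+1+1+1+1 mod 2 = 0
Syndrome = 1100
Column 3 of H equals this syndrome → error at bit 3 (1-indexed).
Flip bit 3: 010000011001111 → 011000011001111
Extract data bits at positions {3,5,6,7,9,10,11,12,13,14,15}: 10001001111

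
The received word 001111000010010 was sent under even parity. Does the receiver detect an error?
Sum of received bits: 0+0+1+1+1+1+0+0+0+0+1+0+0+1+0 = 6; 6 mod 2 = 0. Result is 0 → no error detected.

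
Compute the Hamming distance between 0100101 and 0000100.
XOR = 0100001, count of 1s = 2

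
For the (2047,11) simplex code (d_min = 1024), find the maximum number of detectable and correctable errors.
Detection only: up to d_min − 1 = 1023 errors.
Correction: up to ⌊(d_min − 1)/2⌋ = ⌊1023/2⌋ = 511 errors.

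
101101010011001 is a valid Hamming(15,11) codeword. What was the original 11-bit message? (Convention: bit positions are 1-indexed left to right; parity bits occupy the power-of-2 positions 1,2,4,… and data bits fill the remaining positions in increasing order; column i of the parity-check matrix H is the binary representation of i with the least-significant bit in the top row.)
Parity bits occupy power-of-2 positions; data bits are at positions {3,5,6,7,9,10,11,12,13,14,15} (1-indexed).
Extract: c[3]=1 c[5]=0 c[6]=1 c[7]=0 c[9]=0 c[10]=0 c[11]=1 c[12]=1 c[13]=0 c[14]=0 c[15]=1
Data = 10100011001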